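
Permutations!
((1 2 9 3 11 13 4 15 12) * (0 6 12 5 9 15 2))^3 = (0 1 12 6)(2 9 13 15 3 4 5 11) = ((0 6 12 1)(2 15 5 9 3 11 13 4))^3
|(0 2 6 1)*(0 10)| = |(0 2 6 1 10)| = 5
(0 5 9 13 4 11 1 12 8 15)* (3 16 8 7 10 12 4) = [5, 4, 2, 16, 11, 9, 6, 10, 15, 13, 12, 1, 7, 3, 14, 0, 8] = (0 5 9 13 3 16 8 15)(1 4 11)(7 10 12)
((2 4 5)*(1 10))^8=(10)(2 5 4)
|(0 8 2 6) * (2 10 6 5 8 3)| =7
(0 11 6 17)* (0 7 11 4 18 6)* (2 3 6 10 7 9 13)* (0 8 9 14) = (0 4 18 10 7 11 8 9 13 2 3 6 17 14) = [4, 1, 3, 6, 18, 5, 17, 11, 9, 13, 7, 8, 12, 2, 0, 15, 16, 14, 10]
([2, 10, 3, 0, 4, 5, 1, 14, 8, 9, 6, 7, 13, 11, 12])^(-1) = (0 3 2)(1 6 10)(7 11 13 12 14)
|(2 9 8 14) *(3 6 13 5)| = 4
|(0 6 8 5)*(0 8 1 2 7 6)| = |(1 2 7 6)(5 8)| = 4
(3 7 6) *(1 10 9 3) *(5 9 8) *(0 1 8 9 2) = (0 1 10 9 3 7 6 8 5 2) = [1, 10, 0, 7, 4, 2, 8, 6, 5, 3, 9]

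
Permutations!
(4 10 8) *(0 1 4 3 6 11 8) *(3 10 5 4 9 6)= (0 1 9 6 11 8 10)(4 5)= [1, 9, 2, 3, 5, 4, 11, 7, 10, 6, 0, 8]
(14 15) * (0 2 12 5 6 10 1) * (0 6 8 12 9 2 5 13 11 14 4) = (0 5 8 12 13 11 14 15 4)(1 6 10)(2 9) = [5, 6, 9, 3, 0, 8, 10, 7, 12, 2, 1, 14, 13, 11, 15, 4]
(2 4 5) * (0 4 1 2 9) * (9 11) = [4, 2, 1, 3, 5, 11, 6, 7, 8, 0, 10, 9] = (0 4 5 11 9)(1 2)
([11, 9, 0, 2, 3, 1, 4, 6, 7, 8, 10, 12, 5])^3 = (0 5 8 4)(1 7 3 11)(2 12 9 6)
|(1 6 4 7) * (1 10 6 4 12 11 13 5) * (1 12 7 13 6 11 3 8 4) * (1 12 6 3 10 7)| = |(1 12 10 11 3 8 4 13 5 6)| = 10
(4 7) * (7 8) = (4 8 7) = [0, 1, 2, 3, 8, 5, 6, 4, 7]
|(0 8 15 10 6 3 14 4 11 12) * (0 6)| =12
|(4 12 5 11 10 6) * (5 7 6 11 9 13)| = 12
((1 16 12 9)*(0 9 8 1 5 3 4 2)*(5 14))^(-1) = (0 2 4 3 5 14 9)(1 8 12 16)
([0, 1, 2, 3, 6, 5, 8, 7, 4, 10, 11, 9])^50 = (4 8 6)(9 11 10)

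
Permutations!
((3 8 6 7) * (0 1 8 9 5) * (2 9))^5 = (0 3 1 2 8 9 6 5 7)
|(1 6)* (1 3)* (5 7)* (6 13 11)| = 10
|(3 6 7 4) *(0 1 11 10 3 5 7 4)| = |(0 1 11 10 3 6 4 5 7)| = 9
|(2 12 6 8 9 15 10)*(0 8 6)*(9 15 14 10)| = |(0 8 15 9 14 10 2 12)| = 8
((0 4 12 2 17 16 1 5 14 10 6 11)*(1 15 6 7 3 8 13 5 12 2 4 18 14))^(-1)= ((0 18 14 10 7 3 8 13 5 1 12 4 2 17 16 15 6 11))^(-1)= (0 11 6 15 16 17 2 4 12 1 5 13 8 3 7 10 14 18)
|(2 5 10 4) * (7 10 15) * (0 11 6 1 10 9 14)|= |(0 11 6 1 10 4 2 5 15 7 9 14)|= 12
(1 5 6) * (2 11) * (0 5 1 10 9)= [5, 1, 11, 3, 4, 6, 10, 7, 8, 0, 9, 2]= (0 5 6 10 9)(2 11)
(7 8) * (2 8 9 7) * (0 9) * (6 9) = (0 6 9 7)(2 8) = [6, 1, 8, 3, 4, 5, 9, 0, 2, 7]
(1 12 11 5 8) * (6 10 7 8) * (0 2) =(0 2)(1 12 11 5 6 10 7 8) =[2, 12, 0, 3, 4, 6, 10, 8, 1, 9, 7, 5, 11]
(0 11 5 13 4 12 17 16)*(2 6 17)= [11, 1, 6, 3, 12, 13, 17, 7, 8, 9, 10, 5, 2, 4, 14, 15, 0, 16]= (0 11 5 13 4 12 2 6 17 16)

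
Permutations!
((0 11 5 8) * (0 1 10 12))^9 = (0 5 1 12 11 8 10)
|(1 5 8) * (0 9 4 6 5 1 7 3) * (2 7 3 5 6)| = |(0 9 4 2 7 5 8 3)| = 8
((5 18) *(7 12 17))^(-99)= ((5 18)(7 12 17))^(-99)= (5 18)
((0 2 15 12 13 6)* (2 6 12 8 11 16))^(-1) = ((0 6)(2 15 8 11 16)(12 13))^(-1) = (0 6)(2 16 11 8 15)(12 13)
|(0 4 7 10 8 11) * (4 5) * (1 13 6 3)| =|(0 5 4 7 10 8 11)(1 13 6 3)| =28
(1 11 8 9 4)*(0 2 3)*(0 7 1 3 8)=[2, 11, 8, 7, 3, 5, 6, 1, 9, 4, 10, 0]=(0 2 8 9 4 3 7 1 11)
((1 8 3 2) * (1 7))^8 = (1 2 8 7 3)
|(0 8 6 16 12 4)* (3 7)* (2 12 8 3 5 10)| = |(0 3 7 5 10 2 12 4)(6 16 8)| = 24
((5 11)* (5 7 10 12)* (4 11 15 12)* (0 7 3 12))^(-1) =((0 7 10 4 11 3 12 5 15))^(-1) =(0 15 5 12 3 11 4 10 7)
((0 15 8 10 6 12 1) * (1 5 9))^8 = ((0 15 8 10 6 12 5 9 1))^8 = (0 1 9 5 12 6 10 8 15)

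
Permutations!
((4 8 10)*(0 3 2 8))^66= ((0 3 2 8 10 4))^66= (10)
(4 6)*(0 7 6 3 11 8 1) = (0 7 6 4 3 11 8 1) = [7, 0, 2, 11, 3, 5, 4, 6, 1, 9, 10, 8]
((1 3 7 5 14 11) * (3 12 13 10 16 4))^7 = (1 7 10 11 3 13 14 4 12 5 16)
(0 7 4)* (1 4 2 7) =(0 1 4)(2 7) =[1, 4, 7, 3, 0, 5, 6, 2]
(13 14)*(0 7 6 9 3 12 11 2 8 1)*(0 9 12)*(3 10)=(0 7 6 12 11 2 8 1 9 10 3)(13 14)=[7, 9, 8, 0, 4, 5, 12, 6, 1, 10, 3, 2, 11, 14, 13]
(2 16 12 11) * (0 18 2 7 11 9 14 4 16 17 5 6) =(0 18 2 17 5 6)(4 16 12 9 14)(7 11) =[18, 1, 17, 3, 16, 6, 0, 11, 8, 14, 10, 7, 9, 13, 4, 15, 12, 5, 2]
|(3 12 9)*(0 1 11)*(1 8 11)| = 3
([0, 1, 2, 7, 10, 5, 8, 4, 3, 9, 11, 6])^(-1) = (3 8 6 11 10 4 7)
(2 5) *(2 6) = (2 5 6) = [0, 1, 5, 3, 4, 6, 2]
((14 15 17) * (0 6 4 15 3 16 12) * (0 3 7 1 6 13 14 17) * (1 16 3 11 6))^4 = ((17)(0 13 14 7 16 12 11 6 4 15))^4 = (17)(0 16 4 14 11)(6 13 12 15 7)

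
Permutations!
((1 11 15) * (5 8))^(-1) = ((1 11 15)(5 8))^(-1) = (1 15 11)(5 8)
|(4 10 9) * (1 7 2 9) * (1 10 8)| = 6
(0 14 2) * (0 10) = [14, 1, 10, 3, 4, 5, 6, 7, 8, 9, 0, 11, 12, 13, 2] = (0 14 2 10)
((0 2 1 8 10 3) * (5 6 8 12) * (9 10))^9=(0 3 10 9 8 6 5 12 1 2)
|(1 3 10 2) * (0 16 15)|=12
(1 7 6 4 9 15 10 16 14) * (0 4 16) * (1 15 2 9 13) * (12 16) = (0 4 13 1 7 6 12 16 14 15 10)(2 9) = [4, 7, 9, 3, 13, 5, 12, 6, 8, 2, 0, 11, 16, 1, 15, 10, 14]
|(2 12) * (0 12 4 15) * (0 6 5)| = |(0 12 2 4 15 6 5)| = 7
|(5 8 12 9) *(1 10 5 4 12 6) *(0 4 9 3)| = |(0 4 12 3)(1 10 5 8 6)| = 20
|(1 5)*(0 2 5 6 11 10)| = 7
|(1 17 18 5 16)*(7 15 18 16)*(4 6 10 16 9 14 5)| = 12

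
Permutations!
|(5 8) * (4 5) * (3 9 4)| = |(3 9 4 5 8)| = 5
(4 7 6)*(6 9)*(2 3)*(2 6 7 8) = [0, 1, 3, 6, 8, 5, 4, 9, 2, 7] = (2 3 6 4 8)(7 9)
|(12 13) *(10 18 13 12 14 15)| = |(10 18 13 14 15)| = 5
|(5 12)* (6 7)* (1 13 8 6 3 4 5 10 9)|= |(1 13 8 6 7 3 4 5 12 10 9)|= 11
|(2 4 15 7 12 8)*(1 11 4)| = |(1 11 4 15 7 12 8 2)| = 8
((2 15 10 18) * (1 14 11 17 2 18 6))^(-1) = (18)(1 6 10 15 2 17 11 14) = ((18)(1 14 11 17 2 15 10 6))^(-1)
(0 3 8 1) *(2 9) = (0 3 8 1)(2 9) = [3, 0, 9, 8, 4, 5, 6, 7, 1, 2]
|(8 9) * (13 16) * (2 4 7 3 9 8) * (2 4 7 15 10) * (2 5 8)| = 18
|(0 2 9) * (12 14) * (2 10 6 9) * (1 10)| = |(0 1 10 6 9)(12 14)| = 10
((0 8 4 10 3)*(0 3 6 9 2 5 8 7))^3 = (0 7)(2 4 9 8 6 5 10)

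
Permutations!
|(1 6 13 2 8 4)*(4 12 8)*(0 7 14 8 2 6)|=8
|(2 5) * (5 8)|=|(2 8 5)|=3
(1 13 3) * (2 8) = [0, 13, 8, 1, 4, 5, 6, 7, 2, 9, 10, 11, 12, 3] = (1 13 3)(2 8)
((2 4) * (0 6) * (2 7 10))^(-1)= ((0 6)(2 4 7 10))^(-1)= (0 6)(2 10 7 4)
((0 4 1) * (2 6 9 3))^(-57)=(2 3 9 6)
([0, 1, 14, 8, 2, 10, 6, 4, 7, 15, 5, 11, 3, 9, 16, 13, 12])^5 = (2 8 16 4 3 14 7 12)(5 10)(9 13 15)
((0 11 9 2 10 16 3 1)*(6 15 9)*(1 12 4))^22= ((0 11 6 15 9 2 10 16 3 12 4 1))^22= (0 4 3 10 9 6)(1 12 16 2 15 11)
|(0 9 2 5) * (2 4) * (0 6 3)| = 7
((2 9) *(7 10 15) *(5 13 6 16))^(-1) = (2 9)(5 16 6 13)(7 15 10)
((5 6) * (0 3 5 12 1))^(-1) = (0 1 12 6 5 3)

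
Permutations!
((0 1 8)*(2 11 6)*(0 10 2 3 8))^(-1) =((0 1)(2 11 6 3 8 10))^(-1) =(0 1)(2 10 8 3 6 11)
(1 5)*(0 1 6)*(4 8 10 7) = (0 1 5 6)(4 8 10 7) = [1, 5, 2, 3, 8, 6, 0, 4, 10, 9, 7]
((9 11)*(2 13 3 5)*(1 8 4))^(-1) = ((1 8 4)(2 13 3 5)(9 11))^(-1) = (1 4 8)(2 5 3 13)(9 11)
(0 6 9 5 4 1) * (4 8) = (0 6 9 5 8 4 1) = [6, 0, 2, 3, 1, 8, 9, 7, 4, 5]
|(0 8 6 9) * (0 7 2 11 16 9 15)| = 20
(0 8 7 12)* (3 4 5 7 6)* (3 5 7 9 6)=[8, 1, 2, 4, 7, 9, 5, 12, 3, 6, 10, 11, 0]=(0 8 3 4 7 12)(5 9 6)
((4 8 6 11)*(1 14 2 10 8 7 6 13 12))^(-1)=(1 12 13 8 10 2 14)(4 11 6 7)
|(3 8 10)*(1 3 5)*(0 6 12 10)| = 8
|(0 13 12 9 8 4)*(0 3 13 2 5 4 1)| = |(0 2 5 4 3 13 12 9 8 1)| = 10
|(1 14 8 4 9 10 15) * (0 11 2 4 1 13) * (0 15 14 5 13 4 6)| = 36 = |(0 11 2 6)(1 5 13 15 4 9 10 14 8)|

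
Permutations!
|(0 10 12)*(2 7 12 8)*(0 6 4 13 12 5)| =12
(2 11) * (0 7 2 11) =(11)(0 7 2) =[7, 1, 0, 3, 4, 5, 6, 2, 8, 9, 10, 11]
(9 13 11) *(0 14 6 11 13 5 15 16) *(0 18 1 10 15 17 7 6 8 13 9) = (0 14 8 13 9 5 17 7 6 11)(1 10 15 16 18) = [14, 10, 2, 3, 4, 17, 11, 6, 13, 5, 15, 0, 12, 9, 8, 16, 18, 7, 1]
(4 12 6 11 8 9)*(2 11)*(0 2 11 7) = (0 2 7)(4 12 6 11 8 9) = [2, 1, 7, 3, 12, 5, 11, 0, 9, 4, 10, 8, 6]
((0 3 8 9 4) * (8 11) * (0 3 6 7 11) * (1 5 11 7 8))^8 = ((0 6 8 9 4 3)(1 5 11))^8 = (0 8 4)(1 11 5)(3 6 9)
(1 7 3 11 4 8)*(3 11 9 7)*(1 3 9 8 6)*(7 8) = (1 9 8 3 7 11 4 6) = [0, 9, 2, 7, 6, 5, 1, 11, 3, 8, 10, 4]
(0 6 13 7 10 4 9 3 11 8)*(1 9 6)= (0 1 9 3 11 8)(4 6 13 7 10)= [1, 9, 2, 11, 6, 5, 13, 10, 0, 3, 4, 8, 12, 7]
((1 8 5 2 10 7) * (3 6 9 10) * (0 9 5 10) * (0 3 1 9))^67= (1 9 2 7 5 10 6 8 3)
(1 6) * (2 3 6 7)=[0, 7, 3, 6, 4, 5, 1, 2]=(1 7 2 3 6)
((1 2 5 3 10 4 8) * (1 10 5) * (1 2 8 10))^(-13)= ((1 8)(3 5)(4 10))^(-13)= (1 8)(3 5)(4 10)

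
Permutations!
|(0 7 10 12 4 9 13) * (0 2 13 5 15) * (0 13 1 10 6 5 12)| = 9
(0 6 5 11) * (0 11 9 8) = (11)(0 6 5 9 8) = [6, 1, 2, 3, 4, 9, 5, 7, 0, 8, 10, 11]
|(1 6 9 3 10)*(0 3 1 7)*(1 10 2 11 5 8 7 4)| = 35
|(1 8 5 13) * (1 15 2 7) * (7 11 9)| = 9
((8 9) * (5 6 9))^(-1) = (5 8 9 6)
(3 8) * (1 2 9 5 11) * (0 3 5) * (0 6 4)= (0 3 8 5 11 1 2 9 6 4)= [3, 2, 9, 8, 0, 11, 4, 7, 5, 6, 10, 1]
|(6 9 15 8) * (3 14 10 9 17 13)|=9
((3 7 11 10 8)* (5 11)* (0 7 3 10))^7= ((0 7 5 11)(8 10))^7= (0 11 5 7)(8 10)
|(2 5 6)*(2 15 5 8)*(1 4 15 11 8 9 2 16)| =|(1 4 15 5 6 11 8 16)(2 9)| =8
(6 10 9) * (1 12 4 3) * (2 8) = (1 12 4 3)(2 8)(6 10 9) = [0, 12, 8, 1, 3, 5, 10, 7, 2, 6, 9, 11, 4]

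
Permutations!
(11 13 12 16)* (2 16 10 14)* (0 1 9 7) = (0 1 9 7)(2 16 11 13 12 10 14) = [1, 9, 16, 3, 4, 5, 6, 0, 8, 7, 14, 13, 10, 12, 2, 15, 11]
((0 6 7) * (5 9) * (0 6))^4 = (9)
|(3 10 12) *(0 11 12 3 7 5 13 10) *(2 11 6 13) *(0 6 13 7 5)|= |(0 13 10 3 6 7)(2 11 12 5)|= 12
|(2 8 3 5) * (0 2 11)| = 6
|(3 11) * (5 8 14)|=|(3 11)(5 8 14)|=6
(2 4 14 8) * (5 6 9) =(2 4 14 8)(5 6 9) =[0, 1, 4, 3, 14, 6, 9, 7, 2, 5, 10, 11, 12, 13, 8]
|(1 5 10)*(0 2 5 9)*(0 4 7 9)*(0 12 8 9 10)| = 21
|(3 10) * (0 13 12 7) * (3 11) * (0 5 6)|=6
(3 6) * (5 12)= (3 6)(5 12)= [0, 1, 2, 6, 4, 12, 3, 7, 8, 9, 10, 11, 5]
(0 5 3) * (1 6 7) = (0 5 3)(1 6 7) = [5, 6, 2, 0, 4, 3, 7, 1]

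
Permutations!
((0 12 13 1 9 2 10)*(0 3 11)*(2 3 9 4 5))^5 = (0 5 11 4 3 1 9 13 10 12 2)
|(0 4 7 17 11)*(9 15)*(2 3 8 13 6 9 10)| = 40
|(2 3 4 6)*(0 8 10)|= |(0 8 10)(2 3 4 6)|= 12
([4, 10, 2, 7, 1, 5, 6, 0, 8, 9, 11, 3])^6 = (0 7 3 11 10 1 4)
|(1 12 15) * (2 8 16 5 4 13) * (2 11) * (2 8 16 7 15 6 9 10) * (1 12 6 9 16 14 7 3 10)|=16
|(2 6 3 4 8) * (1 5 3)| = 7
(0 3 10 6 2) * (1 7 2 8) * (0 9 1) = (0 3 10 6 8)(1 7 2 9) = [3, 7, 9, 10, 4, 5, 8, 2, 0, 1, 6]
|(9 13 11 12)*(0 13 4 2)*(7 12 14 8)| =|(0 13 11 14 8 7 12 9 4 2)| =10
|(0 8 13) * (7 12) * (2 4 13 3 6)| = |(0 8 3 6 2 4 13)(7 12)| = 14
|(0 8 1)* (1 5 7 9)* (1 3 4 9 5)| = |(0 8 1)(3 4 9)(5 7)| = 6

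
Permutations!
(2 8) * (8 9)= [0, 1, 9, 3, 4, 5, 6, 7, 2, 8]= (2 9 8)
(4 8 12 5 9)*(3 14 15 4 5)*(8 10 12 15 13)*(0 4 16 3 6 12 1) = [4, 0, 2, 14, 10, 9, 12, 7, 15, 5, 1, 11, 6, 8, 13, 16, 3] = (0 4 10 1)(3 14 13 8 15 16)(5 9)(6 12)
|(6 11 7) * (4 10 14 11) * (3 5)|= |(3 5)(4 10 14 11 7 6)|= 6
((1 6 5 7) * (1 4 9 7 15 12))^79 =(1 12 15 5 6)(4 9 7)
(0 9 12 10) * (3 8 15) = (0 9 12 10)(3 8 15) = [9, 1, 2, 8, 4, 5, 6, 7, 15, 12, 0, 11, 10, 13, 14, 3]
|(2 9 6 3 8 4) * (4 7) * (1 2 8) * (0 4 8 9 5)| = |(0 4 9 6 3 1 2 5)(7 8)| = 8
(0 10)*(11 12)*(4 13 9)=(0 10)(4 13 9)(11 12)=[10, 1, 2, 3, 13, 5, 6, 7, 8, 4, 0, 12, 11, 9]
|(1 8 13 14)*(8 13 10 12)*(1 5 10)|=|(1 13 14 5 10 12 8)|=7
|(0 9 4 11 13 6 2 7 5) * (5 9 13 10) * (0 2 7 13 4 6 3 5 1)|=|(0 4 11 10 1)(2 13 3 5)(6 7 9)|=60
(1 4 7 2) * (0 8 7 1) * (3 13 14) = (0 8 7 2)(1 4)(3 13 14) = [8, 4, 0, 13, 1, 5, 6, 2, 7, 9, 10, 11, 12, 14, 3]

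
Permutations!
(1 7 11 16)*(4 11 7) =(1 4 11 16) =[0, 4, 2, 3, 11, 5, 6, 7, 8, 9, 10, 16, 12, 13, 14, 15, 1]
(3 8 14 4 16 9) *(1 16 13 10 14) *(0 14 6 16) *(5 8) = (0 14 4 13 10 6 16 9 3 5 8 1) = [14, 0, 2, 5, 13, 8, 16, 7, 1, 3, 6, 11, 12, 10, 4, 15, 9]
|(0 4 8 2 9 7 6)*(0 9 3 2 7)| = |(0 4 8 7 6 9)(2 3)| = 6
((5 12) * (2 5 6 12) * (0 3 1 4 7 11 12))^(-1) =((0 3 1 4 7 11 12 6)(2 5))^(-1) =(0 6 12 11 7 4 1 3)(2 5)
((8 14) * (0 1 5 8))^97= ((0 1 5 8 14))^97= (0 5 14 1 8)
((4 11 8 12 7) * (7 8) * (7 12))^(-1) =(4 7 8 12 11)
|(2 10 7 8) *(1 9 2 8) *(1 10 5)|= 4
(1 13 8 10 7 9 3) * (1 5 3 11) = (1 13 8 10 7 9 11)(3 5) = [0, 13, 2, 5, 4, 3, 6, 9, 10, 11, 7, 1, 12, 8]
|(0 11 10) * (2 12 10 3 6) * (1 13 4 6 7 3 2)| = 20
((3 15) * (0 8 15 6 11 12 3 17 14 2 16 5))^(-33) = ((0 8 15 17 14 2 16 5)(3 6 11 12))^(-33) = (0 5 16 2 14 17 15 8)(3 12 11 6)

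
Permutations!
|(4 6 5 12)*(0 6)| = |(0 6 5 12 4)| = 5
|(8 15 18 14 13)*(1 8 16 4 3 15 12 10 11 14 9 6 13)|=|(1 8 12 10 11 14)(3 15 18 9 6 13 16 4)|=24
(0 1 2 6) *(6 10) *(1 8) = [8, 2, 10, 3, 4, 5, 0, 7, 1, 9, 6] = (0 8 1 2 10 6)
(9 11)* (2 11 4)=(2 11 9 4)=[0, 1, 11, 3, 2, 5, 6, 7, 8, 4, 10, 9]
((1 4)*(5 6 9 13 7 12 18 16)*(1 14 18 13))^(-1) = ((1 4 14 18 16 5 6 9)(7 12 13))^(-1) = (1 9 6 5 16 18 14 4)(7 13 12)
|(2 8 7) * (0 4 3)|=|(0 4 3)(2 8 7)|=3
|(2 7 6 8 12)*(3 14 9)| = 15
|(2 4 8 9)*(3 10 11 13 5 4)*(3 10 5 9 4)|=10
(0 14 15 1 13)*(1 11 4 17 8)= (0 14 15 11 4 17 8 1 13)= [14, 13, 2, 3, 17, 5, 6, 7, 1, 9, 10, 4, 12, 0, 15, 11, 16, 8]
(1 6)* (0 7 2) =(0 7 2)(1 6) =[7, 6, 0, 3, 4, 5, 1, 2]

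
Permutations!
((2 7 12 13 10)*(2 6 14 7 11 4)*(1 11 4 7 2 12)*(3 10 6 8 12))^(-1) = (1 7 11)(2 14 6 13 12 8 10 3 4)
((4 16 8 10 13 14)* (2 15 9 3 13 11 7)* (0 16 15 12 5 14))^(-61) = (0 13 3 9 15 4 14 5 12 2 7 11 10 8 16)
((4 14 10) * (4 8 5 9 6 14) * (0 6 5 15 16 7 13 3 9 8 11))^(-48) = ((0 6 14 10 11)(3 9 5 8 15 16 7 13))^(-48) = (16)(0 14 11 6 10)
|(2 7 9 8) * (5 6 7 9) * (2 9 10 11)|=|(2 10 11)(5 6 7)(8 9)|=6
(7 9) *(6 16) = [0, 1, 2, 3, 4, 5, 16, 9, 8, 7, 10, 11, 12, 13, 14, 15, 6] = (6 16)(7 9)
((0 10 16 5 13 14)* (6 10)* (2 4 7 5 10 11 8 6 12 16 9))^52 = ((0 12 16 10 9 2 4 7 5 13 14)(6 11 8))^52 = (0 5 2 16 14 7 9 12 13 4 10)(6 11 8)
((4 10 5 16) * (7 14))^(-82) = ((4 10 5 16)(7 14))^(-82) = (4 5)(10 16)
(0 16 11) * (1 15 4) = (0 16 11)(1 15 4) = [16, 15, 2, 3, 1, 5, 6, 7, 8, 9, 10, 0, 12, 13, 14, 4, 11]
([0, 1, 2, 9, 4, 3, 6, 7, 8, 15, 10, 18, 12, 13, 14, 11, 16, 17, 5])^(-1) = [0, 1, 2, 5, 4, 18, 6, 7, 8, 3, 10, 15, 12, 13, 14, 9, 16, 17, 11]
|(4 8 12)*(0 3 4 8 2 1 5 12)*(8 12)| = 7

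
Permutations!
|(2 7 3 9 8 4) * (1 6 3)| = |(1 6 3 9 8 4 2 7)| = 8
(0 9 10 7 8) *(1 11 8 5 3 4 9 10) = (0 10 7 5 3 4 9 1 11 8) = [10, 11, 2, 4, 9, 3, 6, 5, 0, 1, 7, 8]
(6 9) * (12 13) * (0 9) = (0 9 6)(12 13) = [9, 1, 2, 3, 4, 5, 0, 7, 8, 6, 10, 11, 13, 12]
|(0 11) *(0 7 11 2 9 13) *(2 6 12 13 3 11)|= |(0 6 12 13)(2 9 3 11 7)|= 20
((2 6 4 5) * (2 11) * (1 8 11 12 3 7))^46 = (1 5 11 3 6)(2 7 4 8 12) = ((1 8 11 2 6 4 5 12 3 7))^46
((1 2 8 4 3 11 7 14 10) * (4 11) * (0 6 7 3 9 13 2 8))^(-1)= (0 2 13 9 4 3 11 8 1 10 14 7 6)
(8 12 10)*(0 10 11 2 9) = (0 10 8 12 11 2 9) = [10, 1, 9, 3, 4, 5, 6, 7, 12, 0, 8, 2, 11]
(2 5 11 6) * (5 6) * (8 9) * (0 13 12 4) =(0 13 12 4)(2 6)(5 11)(8 9) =[13, 1, 6, 3, 0, 11, 2, 7, 9, 8, 10, 5, 4, 12]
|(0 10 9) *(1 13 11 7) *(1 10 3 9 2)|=6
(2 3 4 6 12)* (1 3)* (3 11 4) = [0, 11, 1, 3, 6, 5, 12, 7, 8, 9, 10, 4, 2] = (1 11 4 6 12 2)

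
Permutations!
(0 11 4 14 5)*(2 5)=[11, 1, 5, 3, 14, 0, 6, 7, 8, 9, 10, 4, 12, 13, 2]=(0 11 4 14 2 5)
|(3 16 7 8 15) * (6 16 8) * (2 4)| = |(2 4)(3 8 15)(6 16 7)| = 6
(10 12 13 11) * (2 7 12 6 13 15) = (2 7 12 15)(6 13 11 10) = [0, 1, 7, 3, 4, 5, 13, 12, 8, 9, 6, 10, 15, 11, 14, 2]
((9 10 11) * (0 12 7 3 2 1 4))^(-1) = (0 4 1 2 3 7 12)(9 11 10)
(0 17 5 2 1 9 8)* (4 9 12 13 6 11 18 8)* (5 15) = (0 17 15 5 2 1 12 13 6 11 18 8)(4 9) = [17, 12, 1, 3, 9, 2, 11, 7, 0, 4, 10, 18, 13, 6, 14, 5, 16, 15, 8]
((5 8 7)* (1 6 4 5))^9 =((1 6 4 5 8 7))^9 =(1 5)(4 7)(6 8)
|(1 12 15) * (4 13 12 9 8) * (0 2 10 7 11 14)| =|(0 2 10 7 11 14)(1 9 8 4 13 12 15)| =42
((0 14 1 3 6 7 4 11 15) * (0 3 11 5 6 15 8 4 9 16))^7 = (0 6 11 16 5 1 9 4 14 7 8)(3 15)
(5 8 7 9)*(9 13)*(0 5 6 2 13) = (0 5 8 7)(2 13 9 6) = [5, 1, 13, 3, 4, 8, 2, 0, 7, 6, 10, 11, 12, 9]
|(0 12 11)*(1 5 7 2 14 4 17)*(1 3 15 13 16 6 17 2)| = |(0 12 11)(1 5 7)(2 14 4)(3 15 13 16 6 17)| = 6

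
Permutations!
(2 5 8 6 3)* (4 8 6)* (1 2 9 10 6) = (1 2 5)(3 9 10 6)(4 8) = [0, 2, 5, 9, 8, 1, 3, 7, 4, 10, 6]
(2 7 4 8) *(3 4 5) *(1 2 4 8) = (1 2 7 5 3 8 4) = [0, 2, 7, 8, 1, 3, 6, 5, 4]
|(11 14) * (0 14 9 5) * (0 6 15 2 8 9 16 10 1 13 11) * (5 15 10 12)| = |(0 14)(1 13 11 16 12 5 6 10)(2 8 9 15)| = 8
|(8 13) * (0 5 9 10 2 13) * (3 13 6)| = |(0 5 9 10 2 6 3 13 8)| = 9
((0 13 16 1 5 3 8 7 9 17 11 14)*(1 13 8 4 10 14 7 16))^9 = (0 14 10 4 3 5 1 13 16 8)(7 9 17 11)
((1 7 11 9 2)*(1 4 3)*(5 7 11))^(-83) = (1 11 9 2 4 3)(5 7)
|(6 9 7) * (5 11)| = 6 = |(5 11)(6 9 7)|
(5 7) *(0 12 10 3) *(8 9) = (0 12 10 3)(5 7)(8 9) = [12, 1, 2, 0, 4, 7, 6, 5, 9, 8, 3, 11, 10]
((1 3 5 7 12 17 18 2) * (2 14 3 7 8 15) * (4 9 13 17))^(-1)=(1 2 15 8 5 3 14 18 17 13 9 4 12 7)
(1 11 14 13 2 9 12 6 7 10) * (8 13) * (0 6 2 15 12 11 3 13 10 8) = (0 6 7 8 10 1 3 13 15 12 2 9 11 14) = [6, 3, 9, 13, 4, 5, 7, 8, 10, 11, 1, 14, 2, 15, 0, 12]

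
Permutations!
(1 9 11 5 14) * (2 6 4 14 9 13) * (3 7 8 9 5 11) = [0, 13, 6, 7, 14, 5, 4, 8, 9, 3, 10, 11, 12, 2, 1] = (1 13 2 6 4 14)(3 7 8 9)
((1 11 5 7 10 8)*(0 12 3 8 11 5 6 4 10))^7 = (12)(4 6 11 10)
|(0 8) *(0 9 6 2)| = 5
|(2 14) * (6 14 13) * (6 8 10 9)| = |(2 13 8 10 9 6 14)| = 7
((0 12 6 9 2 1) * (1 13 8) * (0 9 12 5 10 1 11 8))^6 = (0 13 2 9 1 10 5)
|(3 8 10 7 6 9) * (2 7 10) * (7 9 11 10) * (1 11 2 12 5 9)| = 30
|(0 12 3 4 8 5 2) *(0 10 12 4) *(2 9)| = |(0 4 8 5 9 2 10 12 3)| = 9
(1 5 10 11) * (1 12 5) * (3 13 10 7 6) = (3 13 10 11 12 5 7 6) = [0, 1, 2, 13, 4, 7, 3, 6, 8, 9, 11, 12, 5, 10]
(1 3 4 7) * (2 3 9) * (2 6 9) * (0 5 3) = (0 5 3 4 7 1 2)(6 9) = [5, 2, 0, 4, 7, 3, 9, 1, 8, 6]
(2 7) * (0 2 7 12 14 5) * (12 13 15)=(0 2 13 15 12 14 5)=[2, 1, 13, 3, 4, 0, 6, 7, 8, 9, 10, 11, 14, 15, 5, 12]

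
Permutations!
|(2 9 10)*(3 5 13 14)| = |(2 9 10)(3 5 13 14)| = 12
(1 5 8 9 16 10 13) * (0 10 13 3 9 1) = (0 10 3 9 16 13)(1 5 8) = [10, 5, 2, 9, 4, 8, 6, 7, 1, 16, 3, 11, 12, 0, 14, 15, 13]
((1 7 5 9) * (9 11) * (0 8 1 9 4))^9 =((0 8 1 7 5 11 4))^9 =(0 1 5 4 8 7 11)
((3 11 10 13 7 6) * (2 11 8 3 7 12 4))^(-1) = (2 4 12 13 10 11)(3 8)(6 7)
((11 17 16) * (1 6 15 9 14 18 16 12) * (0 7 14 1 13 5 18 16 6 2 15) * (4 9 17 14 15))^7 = ((0 7 15 17 12 13 5 18 6)(1 2 4 9)(11 14 16))^7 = (0 18 13 17 7 6 5 12 15)(1 9 4 2)(11 14 16)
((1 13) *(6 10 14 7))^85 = (1 13)(6 10 14 7)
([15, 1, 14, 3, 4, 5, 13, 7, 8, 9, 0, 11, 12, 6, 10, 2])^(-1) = (0 10 14 2 15)(6 13)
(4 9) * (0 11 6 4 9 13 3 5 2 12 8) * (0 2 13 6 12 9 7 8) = (0 11 12)(2 9 7 8)(3 5 13)(4 6) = [11, 1, 9, 5, 6, 13, 4, 8, 2, 7, 10, 12, 0, 3]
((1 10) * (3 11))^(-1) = (1 10)(3 11)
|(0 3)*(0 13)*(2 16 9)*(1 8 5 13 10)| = |(0 3 10 1 8 5 13)(2 16 9)| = 21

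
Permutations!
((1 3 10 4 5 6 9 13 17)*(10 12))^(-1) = (1 17 13 9 6 5 4 10 12 3)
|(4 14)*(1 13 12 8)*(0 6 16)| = 12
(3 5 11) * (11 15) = [0, 1, 2, 5, 4, 15, 6, 7, 8, 9, 10, 3, 12, 13, 14, 11] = (3 5 15 11)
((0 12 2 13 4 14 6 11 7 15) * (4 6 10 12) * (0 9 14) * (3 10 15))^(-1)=(0 4)(2 12 10 3 7 11 6 13)(9 15 14)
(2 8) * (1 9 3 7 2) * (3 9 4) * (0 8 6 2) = (9)(0 8 1 4 3 7)(2 6) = [8, 4, 6, 7, 3, 5, 2, 0, 1, 9]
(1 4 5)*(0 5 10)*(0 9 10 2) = (0 5 1 4 2)(9 10) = [5, 4, 0, 3, 2, 1, 6, 7, 8, 10, 9]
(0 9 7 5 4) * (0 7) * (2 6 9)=(0 2 6 9)(4 7 5)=[2, 1, 6, 3, 7, 4, 9, 5, 8, 0]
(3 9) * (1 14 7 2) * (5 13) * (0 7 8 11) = [7, 14, 1, 9, 4, 13, 6, 2, 11, 3, 10, 0, 12, 5, 8] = (0 7 2 1 14 8 11)(3 9)(5 13)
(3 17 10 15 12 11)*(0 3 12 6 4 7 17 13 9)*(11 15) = (0 3 13 9)(4 7 17 10 11 12 15 6) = [3, 1, 2, 13, 7, 5, 4, 17, 8, 0, 11, 12, 15, 9, 14, 6, 16, 10]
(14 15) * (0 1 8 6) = (0 1 8 6)(14 15) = [1, 8, 2, 3, 4, 5, 0, 7, 6, 9, 10, 11, 12, 13, 15, 14]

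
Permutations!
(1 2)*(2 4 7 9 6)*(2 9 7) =[0, 4, 1, 3, 2, 5, 9, 7, 8, 6] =(1 4 2)(6 9)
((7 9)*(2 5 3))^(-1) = ((2 5 3)(7 9))^(-1) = (2 3 5)(7 9)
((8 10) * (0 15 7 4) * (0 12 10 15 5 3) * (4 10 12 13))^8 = ((0 5 3)(4 13)(7 10 8 15))^8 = (15)(0 3 5)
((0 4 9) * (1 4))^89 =((0 1 4 9))^89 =(0 1 4 9)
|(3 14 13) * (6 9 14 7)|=6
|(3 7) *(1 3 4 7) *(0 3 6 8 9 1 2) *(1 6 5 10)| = |(0 3 2)(1 5 10)(4 7)(6 8 9)| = 6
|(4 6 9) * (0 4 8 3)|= |(0 4 6 9 8 3)|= 6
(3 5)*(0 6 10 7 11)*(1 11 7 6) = [1, 11, 2, 5, 4, 3, 10, 7, 8, 9, 6, 0] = (0 1 11)(3 5)(6 10)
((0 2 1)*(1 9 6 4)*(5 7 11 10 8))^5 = ((0 2 9 6 4 1)(5 7 11 10 8))^5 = (11)(0 1 4 6 9 2)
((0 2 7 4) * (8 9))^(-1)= (0 4 7 2)(8 9)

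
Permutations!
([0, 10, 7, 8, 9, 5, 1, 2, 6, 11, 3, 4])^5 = [0, 1, 7, 3, 11, 5, 6, 2, 8, 4, 10, 9]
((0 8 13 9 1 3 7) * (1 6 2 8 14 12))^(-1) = (0 7 3 1 12 14)(2 6 9 13 8)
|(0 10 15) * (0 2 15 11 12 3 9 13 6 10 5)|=14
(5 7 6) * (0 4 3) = (0 4 3)(5 7 6) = [4, 1, 2, 0, 3, 7, 5, 6]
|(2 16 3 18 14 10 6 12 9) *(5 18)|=10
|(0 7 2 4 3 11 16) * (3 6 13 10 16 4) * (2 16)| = |(0 7 16)(2 3 11 4 6 13 10)| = 21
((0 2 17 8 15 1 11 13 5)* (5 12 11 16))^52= ((0 2 17 8 15 1 16 5)(11 13 12))^52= (0 15)(1 2)(5 8)(11 13 12)(16 17)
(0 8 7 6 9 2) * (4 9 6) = (0 8 7 4 9 2) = [8, 1, 0, 3, 9, 5, 6, 4, 7, 2]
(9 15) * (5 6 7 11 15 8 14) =[0, 1, 2, 3, 4, 6, 7, 11, 14, 8, 10, 15, 12, 13, 5, 9] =(5 6 7 11 15 9 8 14)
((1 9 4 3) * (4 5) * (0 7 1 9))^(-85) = ((0 7 1)(3 9 5 4))^(-85) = (0 1 7)(3 4 5 9)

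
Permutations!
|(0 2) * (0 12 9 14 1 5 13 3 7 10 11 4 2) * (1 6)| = |(1 5 13 3 7 10 11 4 2 12 9 14 6)| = 13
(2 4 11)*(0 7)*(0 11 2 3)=(0 7 11 3)(2 4)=[7, 1, 4, 0, 2, 5, 6, 11, 8, 9, 10, 3]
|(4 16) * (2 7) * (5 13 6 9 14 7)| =14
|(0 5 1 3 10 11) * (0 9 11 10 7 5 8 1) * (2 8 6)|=|(0 6 2 8 1 3 7 5)(9 11)|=8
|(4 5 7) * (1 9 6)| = |(1 9 6)(4 5 7)| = 3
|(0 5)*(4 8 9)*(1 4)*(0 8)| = 6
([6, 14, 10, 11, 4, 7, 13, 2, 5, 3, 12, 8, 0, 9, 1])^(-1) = (0 12 10 2 7 5 8 11 3 9 13 6)(1 14)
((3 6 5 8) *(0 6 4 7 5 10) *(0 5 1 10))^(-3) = ((0 6)(1 10 5 8 3 4 7))^(-3) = (0 6)(1 3 10 4 5 7 8)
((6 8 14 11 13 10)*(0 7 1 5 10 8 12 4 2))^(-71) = (0 7 1 5 10 6 12 4 2)(8 14 11 13)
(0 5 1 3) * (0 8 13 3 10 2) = (0 5 1 10 2)(3 8 13) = [5, 10, 0, 8, 4, 1, 6, 7, 13, 9, 2, 11, 12, 3]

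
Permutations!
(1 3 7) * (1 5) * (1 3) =[0, 1, 2, 7, 4, 3, 6, 5] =(3 7 5)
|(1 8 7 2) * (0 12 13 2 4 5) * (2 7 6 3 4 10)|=12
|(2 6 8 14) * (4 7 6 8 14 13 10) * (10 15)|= |(2 8 13 15 10 4 7 6 14)|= 9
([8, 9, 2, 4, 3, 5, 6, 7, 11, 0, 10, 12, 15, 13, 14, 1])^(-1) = (0 9 1 15 12 11 8)(3 4)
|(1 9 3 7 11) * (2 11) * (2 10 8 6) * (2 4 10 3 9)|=12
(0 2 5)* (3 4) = (0 2 5)(3 4) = [2, 1, 5, 4, 3, 0]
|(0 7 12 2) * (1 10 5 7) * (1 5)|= |(0 5 7 12 2)(1 10)|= 10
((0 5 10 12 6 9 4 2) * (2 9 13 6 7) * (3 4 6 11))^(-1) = ((0 5 10 12 7 2)(3 4 9 6 13 11))^(-1) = (0 2 7 12 10 5)(3 11 13 6 9 4)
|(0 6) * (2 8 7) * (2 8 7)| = 6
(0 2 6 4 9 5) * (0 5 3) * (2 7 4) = [7, 1, 6, 0, 9, 5, 2, 4, 8, 3] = (0 7 4 9 3)(2 6)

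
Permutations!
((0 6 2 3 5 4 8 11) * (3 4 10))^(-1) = ((0 6 2 4 8 11)(3 5 10))^(-1) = (0 11 8 4 2 6)(3 10 5)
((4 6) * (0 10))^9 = ((0 10)(4 6))^9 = (0 10)(4 6)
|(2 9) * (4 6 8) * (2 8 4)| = |(2 9 8)(4 6)| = 6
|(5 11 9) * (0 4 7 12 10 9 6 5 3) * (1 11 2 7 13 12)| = 42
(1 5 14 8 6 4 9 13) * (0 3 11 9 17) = (0 3 11 9 13 1 5 14 8 6 4 17) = [3, 5, 2, 11, 17, 14, 4, 7, 6, 13, 10, 9, 12, 1, 8, 15, 16, 0]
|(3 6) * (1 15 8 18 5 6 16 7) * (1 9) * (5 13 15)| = 28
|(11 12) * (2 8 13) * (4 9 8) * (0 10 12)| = 20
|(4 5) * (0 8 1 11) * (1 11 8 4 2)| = 7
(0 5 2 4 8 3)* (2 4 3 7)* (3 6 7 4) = [5, 1, 6, 0, 8, 3, 7, 2, 4] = (0 5 3)(2 6 7)(4 8)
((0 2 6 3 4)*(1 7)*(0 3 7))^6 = ((0 2 6 7 1)(3 4))^6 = (0 2 6 7 1)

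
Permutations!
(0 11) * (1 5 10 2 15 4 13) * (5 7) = [11, 7, 15, 3, 13, 10, 6, 5, 8, 9, 2, 0, 12, 1, 14, 4] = (0 11)(1 7 5 10 2 15 4 13)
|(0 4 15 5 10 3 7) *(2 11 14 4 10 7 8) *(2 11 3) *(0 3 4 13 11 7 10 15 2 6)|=|(0 15 5 10 6)(2 4)(3 8 7)(11 14 13)|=30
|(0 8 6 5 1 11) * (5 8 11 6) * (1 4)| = 10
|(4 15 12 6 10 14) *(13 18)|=6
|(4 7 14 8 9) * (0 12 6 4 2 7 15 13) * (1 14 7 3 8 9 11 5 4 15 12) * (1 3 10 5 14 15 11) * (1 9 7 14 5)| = 90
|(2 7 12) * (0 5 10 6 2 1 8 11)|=10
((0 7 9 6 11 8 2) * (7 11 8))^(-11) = (0 9 2 7 8 11 6)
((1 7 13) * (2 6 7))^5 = (13)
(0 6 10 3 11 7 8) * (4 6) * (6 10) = (0 4 10 3 11 7 8) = [4, 1, 2, 11, 10, 5, 6, 8, 0, 9, 3, 7]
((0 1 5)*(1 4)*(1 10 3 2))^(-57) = (0 5 1 2 3 10 4)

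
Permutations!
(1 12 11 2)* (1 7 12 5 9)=(1 5 9)(2 7 12 11)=[0, 5, 7, 3, 4, 9, 6, 12, 8, 1, 10, 2, 11]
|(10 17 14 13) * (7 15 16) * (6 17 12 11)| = 21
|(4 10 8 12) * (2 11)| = 4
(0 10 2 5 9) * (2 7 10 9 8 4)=(0 9)(2 5 8 4)(7 10)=[9, 1, 5, 3, 2, 8, 6, 10, 4, 0, 7]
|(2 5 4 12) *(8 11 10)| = |(2 5 4 12)(8 11 10)| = 12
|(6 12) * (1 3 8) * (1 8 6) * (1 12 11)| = |(12)(1 3 6 11)| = 4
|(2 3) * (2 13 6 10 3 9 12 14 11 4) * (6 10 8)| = 6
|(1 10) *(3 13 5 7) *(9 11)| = 4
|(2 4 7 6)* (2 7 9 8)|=4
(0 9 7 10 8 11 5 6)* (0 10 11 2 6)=[9, 1, 6, 3, 4, 0, 10, 11, 2, 7, 8, 5]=(0 9 7 11 5)(2 6 10 8)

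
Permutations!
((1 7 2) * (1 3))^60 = ((1 7 2 3))^60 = (7)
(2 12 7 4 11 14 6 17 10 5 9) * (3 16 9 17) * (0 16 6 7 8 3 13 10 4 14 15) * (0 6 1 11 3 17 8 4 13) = (0 16 9 2 12 4 3 1 11 15 6)(5 8 17 13 10)(7 14) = [16, 11, 12, 1, 3, 8, 0, 14, 17, 2, 5, 15, 4, 10, 7, 6, 9, 13]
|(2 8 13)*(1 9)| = 6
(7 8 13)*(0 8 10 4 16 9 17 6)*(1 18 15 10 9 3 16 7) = (0 8 13 1 18 15 10 4 7 9 17 6)(3 16) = [8, 18, 2, 16, 7, 5, 0, 9, 13, 17, 4, 11, 12, 1, 14, 10, 3, 6, 15]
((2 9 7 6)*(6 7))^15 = (9)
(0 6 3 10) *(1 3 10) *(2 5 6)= (0 2 5 6 10)(1 3)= [2, 3, 5, 1, 4, 6, 10, 7, 8, 9, 0]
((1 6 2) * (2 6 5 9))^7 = (1 2 9 5)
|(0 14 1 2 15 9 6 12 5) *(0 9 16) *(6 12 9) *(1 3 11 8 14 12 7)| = 20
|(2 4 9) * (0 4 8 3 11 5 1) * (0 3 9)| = |(0 4)(1 3 11 5)(2 8 9)| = 12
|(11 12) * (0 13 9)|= |(0 13 9)(11 12)|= 6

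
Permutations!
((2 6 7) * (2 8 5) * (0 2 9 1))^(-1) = (0 1 9 5 8 7 6 2)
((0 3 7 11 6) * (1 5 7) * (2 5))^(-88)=(11)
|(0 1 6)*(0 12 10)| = |(0 1 6 12 10)| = 5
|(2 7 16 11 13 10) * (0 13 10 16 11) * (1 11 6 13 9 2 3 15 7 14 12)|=14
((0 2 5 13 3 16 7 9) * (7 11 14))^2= ((0 2 5 13 3 16 11 14 7 9))^2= (0 5 3 11 7)(2 13 16 14 9)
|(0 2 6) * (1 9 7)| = 3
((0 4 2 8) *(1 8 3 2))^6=((0 4 1 8)(2 3))^6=(0 1)(4 8)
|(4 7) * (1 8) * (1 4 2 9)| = 6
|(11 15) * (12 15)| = 3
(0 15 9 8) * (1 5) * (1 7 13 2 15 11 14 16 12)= (0 11 14 16 12 1 5 7 13 2 15 9 8)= [11, 5, 15, 3, 4, 7, 6, 13, 0, 8, 10, 14, 1, 2, 16, 9, 12]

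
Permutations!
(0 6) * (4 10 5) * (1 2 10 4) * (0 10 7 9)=(0 6 10 5 1 2 7 9)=[6, 2, 7, 3, 4, 1, 10, 9, 8, 0, 5]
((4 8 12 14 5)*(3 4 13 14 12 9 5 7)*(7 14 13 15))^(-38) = (3 5 4 15 8 7 9)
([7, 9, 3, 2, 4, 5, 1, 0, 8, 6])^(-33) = [7, 1, 3, 2, 4, 5, 6, 0, 8, 9]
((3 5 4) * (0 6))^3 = (0 6)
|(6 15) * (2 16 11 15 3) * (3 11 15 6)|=4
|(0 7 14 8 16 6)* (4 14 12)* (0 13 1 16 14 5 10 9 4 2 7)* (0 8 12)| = |(0 8 14 12 2 7)(1 16 6 13)(4 5 10 9)| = 12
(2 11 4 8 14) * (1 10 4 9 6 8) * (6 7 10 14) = [0, 14, 11, 3, 1, 5, 8, 10, 6, 7, 4, 9, 12, 13, 2] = (1 14 2 11 9 7 10 4)(6 8)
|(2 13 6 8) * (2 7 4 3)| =7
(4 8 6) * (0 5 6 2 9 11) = (0 5 6 4 8 2 9 11) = [5, 1, 9, 3, 8, 6, 4, 7, 2, 11, 10, 0]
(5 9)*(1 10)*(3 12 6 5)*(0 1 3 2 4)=(0 1 10 3 12 6 5 9 2 4)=[1, 10, 4, 12, 0, 9, 5, 7, 8, 2, 3, 11, 6]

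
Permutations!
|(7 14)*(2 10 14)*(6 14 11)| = |(2 10 11 6 14 7)| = 6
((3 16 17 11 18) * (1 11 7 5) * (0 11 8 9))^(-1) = ((0 11 18 3 16 17 7 5 1 8 9))^(-1) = (0 9 8 1 5 7 17 16 3 18 11)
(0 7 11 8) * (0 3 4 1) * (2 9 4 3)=(0 7 11 8 2 9 4 1)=[7, 0, 9, 3, 1, 5, 6, 11, 2, 4, 10, 8]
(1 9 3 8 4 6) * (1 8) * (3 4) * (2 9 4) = (1 4 6 8 3)(2 9) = [0, 4, 9, 1, 6, 5, 8, 7, 3, 2]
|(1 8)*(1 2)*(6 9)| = 6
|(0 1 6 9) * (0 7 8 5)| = 7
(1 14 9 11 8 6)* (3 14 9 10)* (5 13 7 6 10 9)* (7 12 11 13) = (1 5 7 6)(3 14 9 13 12 11 8 10) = [0, 5, 2, 14, 4, 7, 1, 6, 10, 13, 3, 8, 11, 12, 9]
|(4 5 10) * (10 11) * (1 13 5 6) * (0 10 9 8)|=10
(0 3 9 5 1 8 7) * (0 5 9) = [3, 8, 2, 0, 4, 1, 6, 5, 7, 9] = (9)(0 3)(1 8 7 5)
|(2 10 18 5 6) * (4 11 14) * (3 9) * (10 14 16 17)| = |(2 14 4 11 16 17 10 18 5 6)(3 9)| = 10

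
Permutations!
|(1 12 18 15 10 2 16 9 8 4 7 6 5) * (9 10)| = 30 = |(1 12 18 15 9 8 4 7 6 5)(2 16 10)|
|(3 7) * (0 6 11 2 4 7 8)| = |(0 6 11 2 4 7 3 8)| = 8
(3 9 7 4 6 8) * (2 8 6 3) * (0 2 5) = (0 2 8 5)(3 9 7 4) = [2, 1, 8, 9, 3, 0, 6, 4, 5, 7]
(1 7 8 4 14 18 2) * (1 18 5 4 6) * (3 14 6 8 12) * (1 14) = (1 7 12 3)(2 18)(4 6 14 5) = [0, 7, 18, 1, 6, 4, 14, 12, 8, 9, 10, 11, 3, 13, 5, 15, 16, 17, 2]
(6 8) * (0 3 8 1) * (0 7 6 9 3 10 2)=(0 10 2)(1 7 6)(3 8 9)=[10, 7, 0, 8, 4, 5, 1, 6, 9, 3, 2]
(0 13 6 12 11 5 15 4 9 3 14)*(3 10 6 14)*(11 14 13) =(0 11 5 15 4 9 10 6 12 14) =[11, 1, 2, 3, 9, 15, 12, 7, 8, 10, 6, 5, 14, 13, 0, 4]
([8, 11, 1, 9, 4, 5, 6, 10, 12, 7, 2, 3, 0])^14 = [12, 1, 2, 3, 4, 5, 6, 7, 0, 9, 10, 11, 8]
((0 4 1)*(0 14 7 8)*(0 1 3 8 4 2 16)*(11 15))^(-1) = (0 16 2)(1 8 3 4 7 14)(11 15)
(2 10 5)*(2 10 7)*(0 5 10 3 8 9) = (10)(0 5 3 8 9)(2 7) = [5, 1, 7, 8, 4, 3, 6, 2, 9, 0, 10]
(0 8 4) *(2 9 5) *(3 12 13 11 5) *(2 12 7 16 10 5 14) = (0 8 4)(2 9 3 7 16 10 5 12 13 11 14) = [8, 1, 9, 7, 0, 12, 6, 16, 4, 3, 5, 14, 13, 11, 2, 15, 10]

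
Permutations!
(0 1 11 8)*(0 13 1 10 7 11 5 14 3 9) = (0 10 7 11 8 13 1 5 14 3 9) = [10, 5, 2, 9, 4, 14, 6, 11, 13, 0, 7, 8, 12, 1, 3]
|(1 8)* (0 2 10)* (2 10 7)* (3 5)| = 2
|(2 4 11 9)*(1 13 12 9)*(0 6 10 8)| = |(0 6 10 8)(1 13 12 9 2 4 11)| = 28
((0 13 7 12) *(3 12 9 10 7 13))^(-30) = (13)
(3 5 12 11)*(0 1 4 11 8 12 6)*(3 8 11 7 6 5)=(0 1 4 7 6)(8 12 11)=[1, 4, 2, 3, 7, 5, 0, 6, 12, 9, 10, 8, 11]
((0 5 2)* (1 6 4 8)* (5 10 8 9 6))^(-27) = ((0 10 8 1 5 2)(4 9 6))^(-27) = (0 1)(2 8)(5 10)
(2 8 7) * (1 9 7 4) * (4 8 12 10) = (1 9 7 2 12 10 4) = [0, 9, 12, 3, 1, 5, 6, 2, 8, 7, 4, 11, 10]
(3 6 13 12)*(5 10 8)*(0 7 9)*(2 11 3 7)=[2, 1, 11, 6, 4, 10, 13, 9, 5, 0, 8, 3, 7, 12]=(0 2 11 3 6 13 12 7 9)(5 10 8)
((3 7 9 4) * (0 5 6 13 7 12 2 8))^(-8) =(0 13 4 2 5 7 3 8 6 9 12)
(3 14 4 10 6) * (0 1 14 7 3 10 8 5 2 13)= (0 1 14 4 8 5 2 13)(3 7)(6 10)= [1, 14, 13, 7, 8, 2, 10, 3, 5, 9, 6, 11, 12, 0, 4]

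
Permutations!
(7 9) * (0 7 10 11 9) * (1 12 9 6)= [7, 12, 2, 3, 4, 5, 1, 0, 8, 10, 11, 6, 9]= (0 7)(1 12 9 10 11 6)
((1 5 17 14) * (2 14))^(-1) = (1 14 2 17 5)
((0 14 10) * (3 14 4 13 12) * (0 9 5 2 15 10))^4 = ((0 4 13 12 3 14)(2 15 10 9 5))^4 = (0 3 13)(2 5 9 10 15)(4 14 12)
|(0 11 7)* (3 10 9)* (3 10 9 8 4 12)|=|(0 11 7)(3 9 10 8 4 12)|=6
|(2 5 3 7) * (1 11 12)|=|(1 11 12)(2 5 3 7)|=12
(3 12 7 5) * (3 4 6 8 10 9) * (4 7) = (3 12 4 6 8 10 9)(5 7) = [0, 1, 2, 12, 6, 7, 8, 5, 10, 3, 9, 11, 4]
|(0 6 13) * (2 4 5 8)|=12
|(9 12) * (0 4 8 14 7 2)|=|(0 4 8 14 7 2)(9 12)|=6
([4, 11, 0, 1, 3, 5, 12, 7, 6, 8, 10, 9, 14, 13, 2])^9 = [14, 4, 12, 0, 2, 5, 9, 7, 11, 1, 10, 3, 8, 13, 6]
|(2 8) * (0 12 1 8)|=5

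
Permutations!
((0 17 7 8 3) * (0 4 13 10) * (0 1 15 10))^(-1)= (0 13 4 3 8 7 17)(1 10 15)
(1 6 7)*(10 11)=(1 6 7)(10 11)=[0, 6, 2, 3, 4, 5, 7, 1, 8, 9, 11, 10]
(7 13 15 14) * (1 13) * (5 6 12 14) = (1 13 15 5 6 12 14 7) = [0, 13, 2, 3, 4, 6, 12, 1, 8, 9, 10, 11, 14, 15, 7, 5]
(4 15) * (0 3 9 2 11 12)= [3, 1, 11, 9, 15, 5, 6, 7, 8, 2, 10, 12, 0, 13, 14, 4]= (0 3 9 2 11 12)(4 15)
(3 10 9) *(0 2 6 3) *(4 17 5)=(0 2 6 3 10 9)(4 17 5)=[2, 1, 6, 10, 17, 4, 3, 7, 8, 0, 9, 11, 12, 13, 14, 15, 16, 5]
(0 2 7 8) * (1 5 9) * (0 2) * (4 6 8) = (1 5 9)(2 7 4 6 8) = [0, 5, 7, 3, 6, 9, 8, 4, 2, 1]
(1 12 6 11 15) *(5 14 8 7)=(1 12 6 11 15)(5 14 8 7)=[0, 12, 2, 3, 4, 14, 11, 5, 7, 9, 10, 15, 6, 13, 8, 1]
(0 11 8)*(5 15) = [11, 1, 2, 3, 4, 15, 6, 7, 0, 9, 10, 8, 12, 13, 14, 5] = (0 11 8)(5 15)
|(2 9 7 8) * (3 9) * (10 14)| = 10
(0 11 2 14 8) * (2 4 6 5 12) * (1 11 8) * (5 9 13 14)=(0 8)(1 11 4 6 9 13 14)(2 5 12)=[8, 11, 5, 3, 6, 12, 9, 7, 0, 13, 10, 4, 2, 14, 1]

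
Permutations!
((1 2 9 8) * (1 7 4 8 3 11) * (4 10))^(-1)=(1 11 3 9 2)(4 10 7 8)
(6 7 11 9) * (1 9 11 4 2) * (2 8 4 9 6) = (11)(1 6 7 9 2)(4 8) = [0, 6, 1, 3, 8, 5, 7, 9, 4, 2, 10, 11]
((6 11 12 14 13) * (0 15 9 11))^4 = ((0 15 9 11 12 14 13 6))^4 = (0 12)(6 11)(9 13)(14 15)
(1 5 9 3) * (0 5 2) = (0 5 9 3 1 2) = [5, 2, 0, 1, 4, 9, 6, 7, 8, 3]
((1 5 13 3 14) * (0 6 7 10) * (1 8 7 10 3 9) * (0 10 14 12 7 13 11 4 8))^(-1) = (0 14 6)(1 9 13 8 4 11 5)(3 7 12)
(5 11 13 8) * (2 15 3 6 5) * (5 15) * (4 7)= [0, 1, 5, 6, 7, 11, 15, 4, 2, 9, 10, 13, 12, 8, 14, 3]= (2 5 11 13 8)(3 6 15)(4 7)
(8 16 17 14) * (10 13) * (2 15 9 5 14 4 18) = (2 15 9 5 14 8 16 17 4 18)(10 13) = [0, 1, 15, 3, 18, 14, 6, 7, 16, 5, 13, 11, 12, 10, 8, 9, 17, 4, 2]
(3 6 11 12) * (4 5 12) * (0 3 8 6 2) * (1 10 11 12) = (0 3 2)(1 10 11 4 5)(6 12 8) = [3, 10, 0, 2, 5, 1, 12, 7, 6, 9, 11, 4, 8]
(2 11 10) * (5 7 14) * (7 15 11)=[0, 1, 7, 3, 4, 15, 6, 14, 8, 9, 2, 10, 12, 13, 5, 11]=(2 7 14 5 15 11 10)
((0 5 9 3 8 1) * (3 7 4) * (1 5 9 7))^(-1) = ((0 9 1)(3 8 5 7 4))^(-1) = (0 1 9)(3 4 7 5 8)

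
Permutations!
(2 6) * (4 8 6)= (2 4 8 6)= [0, 1, 4, 3, 8, 5, 2, 7, 6]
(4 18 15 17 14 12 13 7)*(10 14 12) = (4 18 15 17 12 13 7)(10 14) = [0, 1, 2, 3, 18, 5, 6, 4, 8, 9, 14, 11, 13, 7, 10, 17, 16, 12, 15]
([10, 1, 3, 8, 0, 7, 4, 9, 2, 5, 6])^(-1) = (0 4 6 10)(2 8 3)(5 9 7)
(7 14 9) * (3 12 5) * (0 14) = [14, 1, 2, 12, 4, 3, 6, 0, 8, 7, 10, 11, 5, 13, 9] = (0 14 9 7)(3 12 5)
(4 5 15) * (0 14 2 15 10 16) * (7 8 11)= [14, 1, 15, 3, 5, 10, 6, 8, 11, 9, 16, 7, 12, 13, 2, 4, 0]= (0 14 2 15 4 5 10 16)(7 8 11)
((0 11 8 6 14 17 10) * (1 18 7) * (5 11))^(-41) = (0 10 17 14 6 8 11 5)(1 18 7)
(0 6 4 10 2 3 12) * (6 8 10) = (0 8 10 2 3 12)(4 6) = [8, 1, 3, 12, 6, 5, 4, 7, 10, 9, 2, 11, 0]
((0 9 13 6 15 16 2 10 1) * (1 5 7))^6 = (0 2 9 10 13 5 6 7 15 1 16)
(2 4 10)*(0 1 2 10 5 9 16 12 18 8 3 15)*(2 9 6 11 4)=(0 1 9 16 12 18 8 3 15)(4 5 6 11)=[1, 9, 2, 15, 5, 6, 11, 7, 3, 16, 10, 4, 18, 13, 14, 0, 12, 17, 8]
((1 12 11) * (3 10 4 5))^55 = ((1 12 11)(3 10 4 5))^55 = (1 12 11)(3 5 4 10)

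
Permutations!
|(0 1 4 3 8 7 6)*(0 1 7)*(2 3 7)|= 4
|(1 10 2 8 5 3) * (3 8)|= 4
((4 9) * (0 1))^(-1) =(0 1)(4 9)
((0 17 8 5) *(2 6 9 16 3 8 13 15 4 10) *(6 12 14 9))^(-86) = ((0 17 13 15 4 10 2 12 14 9 16 3 8 5))^(-86) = (0 8 16 14 2 4 13)(3 9 12 10 15 17 5)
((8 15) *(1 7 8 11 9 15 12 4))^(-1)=((1 7 8 12 4)(9 15 11))^(-1)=(1 4 12 8 7)(9 11 15)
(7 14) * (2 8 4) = [0, 1, 8, 3, 2, 5, 6, 14, 4, 9, 10, 11, 12, 13, 7] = (2 8 4)(7 14)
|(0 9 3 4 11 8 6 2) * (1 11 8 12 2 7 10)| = 12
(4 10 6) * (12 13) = (4 10 6)(12 13) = [0, 1, 2, 3, 10, 5, 4, 7, 8, 9, 6, 11, 13, 12]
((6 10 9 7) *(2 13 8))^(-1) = (2 8 13)(6 7 9 10)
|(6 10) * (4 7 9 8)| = 4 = |(4 7 9 8)(6 10)|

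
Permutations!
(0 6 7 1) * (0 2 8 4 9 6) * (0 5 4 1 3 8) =(0 5 4 9 6 7 3 8 1 2) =[5, 2, 0, 8, 9, 4, 7, 3, 1, 6]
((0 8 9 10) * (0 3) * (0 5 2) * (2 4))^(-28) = ((0 8 9 10 3 5 4 2))^(-28) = (0 3)(2 10)(4 9)(5 8)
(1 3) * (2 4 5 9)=(1 3)(2 4 5 9)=[0, 3, 4, 1, 5, 9, 6, 7, 8, 2]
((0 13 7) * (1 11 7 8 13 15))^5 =(15)(8 13)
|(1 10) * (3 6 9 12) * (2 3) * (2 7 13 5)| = |(1 10)(2 3 6 9 12 7 13 5)| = 8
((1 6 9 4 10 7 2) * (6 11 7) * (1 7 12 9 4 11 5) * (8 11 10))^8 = (4 8 11 12 9 10 6)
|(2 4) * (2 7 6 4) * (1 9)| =|(1 9)(4 7 6)| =6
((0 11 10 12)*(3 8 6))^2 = (0 10)(3 6 8)(11 12)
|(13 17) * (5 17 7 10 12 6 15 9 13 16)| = 21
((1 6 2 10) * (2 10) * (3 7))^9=(10)(3 7)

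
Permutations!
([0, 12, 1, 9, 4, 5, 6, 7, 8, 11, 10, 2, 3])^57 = [0, 9, 3, 2, 4, 5, 6, 7, 8, 1, 10, 12, 11]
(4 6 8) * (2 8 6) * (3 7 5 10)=(2 8 4)(3 7 5 10)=[0, 1, 8, 7, 2, 10, 6, 5, 4, 9, 3]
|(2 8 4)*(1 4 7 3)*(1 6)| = 7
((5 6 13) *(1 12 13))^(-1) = (1 6 5 13 12)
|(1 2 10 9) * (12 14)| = 4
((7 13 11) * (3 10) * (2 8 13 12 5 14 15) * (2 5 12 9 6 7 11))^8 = ((2 8 13)(3 10)(5 14 15)(6 7 9))^8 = (2 13 8)(5 15 14)(6 9 7)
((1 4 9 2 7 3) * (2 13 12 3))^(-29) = (1 4 9 13 12 3)(2 7)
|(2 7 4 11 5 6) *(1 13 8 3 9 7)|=11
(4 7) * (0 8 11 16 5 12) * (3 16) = (0 8 11 3 16 5 12)(4 7) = [8, 1, 2, 16, 7, 12, 6, 4, 11, 9, 10, 3, 0, 13, 14, 15, 5]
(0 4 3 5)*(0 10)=(0 4 3 5 10)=[4, 1, 2, 5, 3, 10, 6, 7, 8, 9, 0]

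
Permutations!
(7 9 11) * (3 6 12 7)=(3 6 12 7 9 11)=[0, 1, 2, 6, 4, 5, 12, 9, 8, 11, 10, 3, 7]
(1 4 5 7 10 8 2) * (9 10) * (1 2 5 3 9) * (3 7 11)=(1 4 7)(3 9 10 8 5 11)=[0, 4, 2, 9, 7, 11, 6, 1, 5, 10, 8, 3]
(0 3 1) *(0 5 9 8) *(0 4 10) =(0 3 1 5 9 8 4 10) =[3, 5, 2, 1, 10, 9, 6, 7, 4, 8, 0]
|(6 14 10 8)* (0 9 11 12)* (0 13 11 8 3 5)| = 24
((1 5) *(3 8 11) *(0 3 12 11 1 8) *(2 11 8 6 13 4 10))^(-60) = ((0 3)(1 5 6 13 4 10 2 11 12 8))^(-60) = (13)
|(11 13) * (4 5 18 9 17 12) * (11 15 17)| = |(4 5 18 9 11 13 15 17 12)| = 9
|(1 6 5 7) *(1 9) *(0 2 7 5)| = 6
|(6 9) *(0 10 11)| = 6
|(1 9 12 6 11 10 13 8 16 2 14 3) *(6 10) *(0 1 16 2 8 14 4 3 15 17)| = |(0 1 9 12 10 13 14 15 17)(2 4 3 16 8)(6 11)| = 90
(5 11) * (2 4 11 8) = [0, 1, 4, 3, 11, 8, 6, 7, 2, 9, 10, 5] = (2 4 11 5 8)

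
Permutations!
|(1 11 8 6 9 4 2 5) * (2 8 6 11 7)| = 20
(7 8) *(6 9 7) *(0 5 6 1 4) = (0 5 6 9 7 8 1 4) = [5, 4, 2, 3, 0, 6, 9, 8, 1, 7]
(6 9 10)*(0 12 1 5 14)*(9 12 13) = (0 13 9 10 6 12 1 5 14) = [13, 5, 2, 3, 4, 14, 12, 7, 8, 10, 6, 11, 1, 9, 0]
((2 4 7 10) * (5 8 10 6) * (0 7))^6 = ((0 7 6 5 8 10 2 4))^6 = (0 2 8 6)(4 10 5 7)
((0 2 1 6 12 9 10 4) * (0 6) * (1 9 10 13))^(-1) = (0 1 13 9 2)(4 10 12 6)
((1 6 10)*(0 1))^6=((0 1 6 10))^6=(0 6)(1 10)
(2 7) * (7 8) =[0, 1, 8, 3, 4, 5, 6, 2, 7] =(2 8 7)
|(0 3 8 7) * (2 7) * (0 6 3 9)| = |(0 9)(2 7 6 3 8)| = 10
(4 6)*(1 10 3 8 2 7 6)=[0, 10, 7, 8, 1, 5, 4, 6, 2, 9, 3]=(1 10 3 8 2 7 6 4)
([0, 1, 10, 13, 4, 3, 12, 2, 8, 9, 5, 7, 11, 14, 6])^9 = (2 7 11 12 6 14 13 3 5 10)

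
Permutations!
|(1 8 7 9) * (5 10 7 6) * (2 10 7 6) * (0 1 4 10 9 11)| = 11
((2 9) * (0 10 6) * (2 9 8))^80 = (0 6 10)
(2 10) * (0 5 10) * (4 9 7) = (0 5 10 2)(4 9 7) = [5, 1, 0, 3, 9, 10, 6, 4, 8, 7, 2]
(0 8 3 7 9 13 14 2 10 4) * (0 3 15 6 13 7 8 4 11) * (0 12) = (0 4 3 8 15 6 13 14 2 10 11 12)(7 9) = [4, 1, 10, 8, 3, 5, 13, 9, 15, 7, 11, 12, 0, 14, 2, 6]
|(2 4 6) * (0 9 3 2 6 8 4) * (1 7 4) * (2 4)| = |(0 9 3 4 8 1 7 2)| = 8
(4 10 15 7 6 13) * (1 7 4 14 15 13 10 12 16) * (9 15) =(1 7 6 10 13 14 9 15 4 12 16) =[0, 7, 2, 3, 12, 5, 10, 6, 8, 15, 13, 11, 16, 14, 9, 4, 1]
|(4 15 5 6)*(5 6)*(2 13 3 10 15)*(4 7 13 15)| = 8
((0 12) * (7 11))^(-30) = ((0 12)(7 11))^(-30) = (12)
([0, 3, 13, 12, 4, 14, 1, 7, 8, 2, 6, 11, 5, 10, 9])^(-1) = [0, 6, 9, 1, 4, 12, 10, 7, 8, 14, 13, 11, 3, 2, 5]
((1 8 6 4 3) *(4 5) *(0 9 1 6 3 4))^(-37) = (0 6 8 9 5 3 1)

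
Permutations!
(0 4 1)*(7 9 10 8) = (0 4 1)(7 9 10 8) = [4, 0, 2, 3, 1, 5, 6, 9, 7, 10, 8]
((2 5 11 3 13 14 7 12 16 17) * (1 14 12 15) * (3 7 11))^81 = ((1 14 11 7 15)(2 5 3 13 12 16 17))^81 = (1 14 11 7 15)(2 12 5 16 3 17 13)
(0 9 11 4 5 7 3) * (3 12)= [9, 1, 2, 0, 5, 7, 6, 12, 8, 11, 10, 4, 3]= (0 9 11 4 5 7 12 3)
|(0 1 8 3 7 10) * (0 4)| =|(0 1 8 3 7 10 4)| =7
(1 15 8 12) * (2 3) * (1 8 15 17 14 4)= (1 17 14 4)(2 3)(8 12)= [0, 17, 3, 2, 1, 5, 6, 7, 12, 9, 10, 11, 8, 13, 4, 15, 16, 14]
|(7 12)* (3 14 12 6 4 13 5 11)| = 9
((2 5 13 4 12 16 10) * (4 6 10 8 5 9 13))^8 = ((2 9 13 6 10)(4 12 16 8 5))^8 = (2 6 9 10 13)(4 8 12 5 16)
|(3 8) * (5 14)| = |(3 8)(5 14)| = 2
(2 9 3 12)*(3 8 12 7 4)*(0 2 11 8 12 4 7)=[2, 1, 9, 0, 3, 5, 6, 7, 4, 12, 10, 8, 11]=(0 2 9 12 11 8 4 3)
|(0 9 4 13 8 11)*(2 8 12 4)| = |(0 9 2 8 11)(4 13 12)| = 15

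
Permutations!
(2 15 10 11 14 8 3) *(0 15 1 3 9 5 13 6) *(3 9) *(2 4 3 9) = (0 15 10 11 14 8 9 5 13 6)(1 2)(3 4) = [15, 2, 1, 4, 3, 13, 0, 7, 9, 5, 11, 14, 12, 6, 8, 10]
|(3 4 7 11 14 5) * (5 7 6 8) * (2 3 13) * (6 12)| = 24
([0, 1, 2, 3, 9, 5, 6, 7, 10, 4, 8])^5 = (4 9)(8 10)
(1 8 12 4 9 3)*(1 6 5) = [0, 8, 2, 6, 9, 1, 5, 7, 12, 3, 10, 11, 4] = (1 8 12 4 9 3 6 5)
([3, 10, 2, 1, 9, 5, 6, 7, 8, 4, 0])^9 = (0 3 1 10)(4 9)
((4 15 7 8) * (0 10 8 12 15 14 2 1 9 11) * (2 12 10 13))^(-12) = ((0 13 2 1 9 11)(4 14 12 15 7 10 8))^(-12) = (4 12 7 8 14 15 10)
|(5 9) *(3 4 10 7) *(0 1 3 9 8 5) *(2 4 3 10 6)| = |(0 1 10 7 9)(2 4 6)(5 8)| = 30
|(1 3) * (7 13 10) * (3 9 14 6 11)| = |(1 9 14 6 11 3)(7 13 10)| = 6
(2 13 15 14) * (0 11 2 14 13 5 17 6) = (0 11 2 5 17 6)(13 15) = [11, 1, 5, 3, 4, 17, 0, 7, 8, 9, 10, 2, 12, 15, 14, 13, 16, 6]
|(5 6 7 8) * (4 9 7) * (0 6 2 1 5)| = 6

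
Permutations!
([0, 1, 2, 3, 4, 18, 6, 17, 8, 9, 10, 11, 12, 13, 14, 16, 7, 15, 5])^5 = [0, 1, 2, 3, 4, 18, 6, 17, 8, 9, 10, 11, 12, 13, 14, 16, 7, 15, 5]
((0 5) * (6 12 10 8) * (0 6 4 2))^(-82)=(0 4 10 6)(2 8 12 5)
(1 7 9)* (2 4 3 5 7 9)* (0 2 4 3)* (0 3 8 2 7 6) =(0 7 4 3 5 6)(1 9)(2 8) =[7, 9, 8, 5, 3, 6, 0, 4, 2, 1]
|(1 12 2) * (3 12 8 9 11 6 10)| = |(1 8 9 11 6 10 3 12 2)| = 9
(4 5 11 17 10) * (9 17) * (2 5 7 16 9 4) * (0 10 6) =(0 10 2 5 11 4 7 16 9 17 6) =[10, 1, 5, 3, 7, 11, 0, 16, 8, 17, 2, 4, 12, 13, 14, 15, 9, 6]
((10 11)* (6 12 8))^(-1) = (6 8 12)(10 11) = ((6 12 8)(10 11))^(-1)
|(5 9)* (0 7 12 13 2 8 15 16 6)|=|(0 7 12 13 2 8 15 16 6)(5 9)|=18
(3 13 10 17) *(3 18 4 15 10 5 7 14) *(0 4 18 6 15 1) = (18)(0 4 1)(3 13 5 7 14)(6 15 10 17) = [4, 0, 2, 13, 1, 7, 15, 14, 8, 9, 17, 11, 12, 5, 3, 10, 16, 6, 18]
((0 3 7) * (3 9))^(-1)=(0 7 3 9)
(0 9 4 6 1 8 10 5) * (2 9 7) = [7, 8, 9, 3, 6, 0, 1, 2, 10, 4, 5] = (0 7 2 9 4 6 1 8 10 5)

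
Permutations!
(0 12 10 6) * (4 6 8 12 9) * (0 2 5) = [9, 1, 5, 3, 6, 0, 2, 7, 12, 4, 8, 11, 10] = (0 9 4 6 2 5)(8 12 10)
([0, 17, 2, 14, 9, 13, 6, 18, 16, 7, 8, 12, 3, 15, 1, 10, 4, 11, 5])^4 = (1 3 11)(4 5 8 7 15)(9 13 16 18 10)(12 17 14)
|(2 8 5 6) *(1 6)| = |(1 6 2 8 5)| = 5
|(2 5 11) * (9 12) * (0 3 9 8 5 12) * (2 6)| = |(0 3 9)(2 12 8 5 11 6)| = 6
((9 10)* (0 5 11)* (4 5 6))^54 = (0 11 5 4 6)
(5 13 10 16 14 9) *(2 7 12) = [0, 1, 7, 3, 4, 13, 6, 12, 8, 5, 16, 11, 2, 10, 9, 15, 14] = (2 7 12)(5 13 10 16 14 9)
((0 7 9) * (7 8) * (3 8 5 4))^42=((0 5 4 3 8 7 9))^42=(9)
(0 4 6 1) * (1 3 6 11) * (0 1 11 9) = (11)(0 4 9)(3 6) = [4, 1, 2, 6, 9, 5, 3, 7, 8, 0, 10, 11]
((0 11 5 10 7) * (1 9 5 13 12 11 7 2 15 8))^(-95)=(0 7)(1 10 8 5 15 9 2)(11 13 12)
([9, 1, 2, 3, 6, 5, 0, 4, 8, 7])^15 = [0, 1, 2, 3, 4, 5, 6, 7, 8, 9]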